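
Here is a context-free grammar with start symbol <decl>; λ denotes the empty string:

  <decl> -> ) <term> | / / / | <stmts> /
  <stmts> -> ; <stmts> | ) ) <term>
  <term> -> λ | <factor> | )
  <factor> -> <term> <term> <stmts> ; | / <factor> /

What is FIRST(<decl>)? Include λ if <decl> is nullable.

<decl> -> ) <term> contributes {)}.
<decl> -> / / / contributes {/}.
From <decl> -> <stmts> /: add FIRST(<stmts>) = { ), ; }.
Union: FIRST(<decl>) = { ), /, ; }.

{ ), /, ; }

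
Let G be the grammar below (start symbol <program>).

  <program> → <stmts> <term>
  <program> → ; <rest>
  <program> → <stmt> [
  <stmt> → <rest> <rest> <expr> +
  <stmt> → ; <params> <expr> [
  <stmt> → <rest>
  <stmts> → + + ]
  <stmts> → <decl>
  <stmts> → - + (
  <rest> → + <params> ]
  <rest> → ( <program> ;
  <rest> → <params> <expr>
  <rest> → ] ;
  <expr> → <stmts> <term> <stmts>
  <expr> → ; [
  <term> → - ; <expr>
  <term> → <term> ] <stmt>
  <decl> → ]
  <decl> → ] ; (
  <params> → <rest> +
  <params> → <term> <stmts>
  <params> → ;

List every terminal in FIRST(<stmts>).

<stmts> → + + ] contributes {+}.
From <stmts> → <decl>: add FIRST(<decl>) = { ] }.
<stmts> → - + ( contributes {-}.
Union: FIRST(<stmts>) = { +, -, ] }.

{ +, -, ] }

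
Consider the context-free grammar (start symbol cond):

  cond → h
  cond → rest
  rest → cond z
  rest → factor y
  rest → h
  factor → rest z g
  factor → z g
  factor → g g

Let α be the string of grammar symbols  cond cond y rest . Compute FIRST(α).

Add FIRST(cond) = { g, h, z }; cond is not nullable, stop.

{ g, h, z }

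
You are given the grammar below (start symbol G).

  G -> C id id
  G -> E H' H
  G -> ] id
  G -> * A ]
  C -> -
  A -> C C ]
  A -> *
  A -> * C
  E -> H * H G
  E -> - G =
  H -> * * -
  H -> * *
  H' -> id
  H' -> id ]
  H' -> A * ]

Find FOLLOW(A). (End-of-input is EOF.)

{ *, ] }

In G -> * A ]: add FIRST(]) = { ] }.
In H' -> A * ]: add FIRST(* ]) = { * }.
Union: FOLLOW(A) = { *, ] }.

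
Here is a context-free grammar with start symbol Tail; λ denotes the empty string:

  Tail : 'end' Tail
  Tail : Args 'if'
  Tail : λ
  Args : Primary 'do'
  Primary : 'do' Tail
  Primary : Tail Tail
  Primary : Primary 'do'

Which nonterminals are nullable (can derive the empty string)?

Directly nullable (have an λ-production): Tail.
Primary : Tail Tail with every symbol nullable, so Primary is nullable.
No other nonterminal has a production whose RHS symbols are all nullable.

{ Primary, Tail }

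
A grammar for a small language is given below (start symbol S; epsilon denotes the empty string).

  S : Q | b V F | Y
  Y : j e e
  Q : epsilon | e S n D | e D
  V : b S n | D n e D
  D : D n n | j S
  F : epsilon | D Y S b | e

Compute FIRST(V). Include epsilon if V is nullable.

{ b, j }

V : b S n contributes {b}.
From V : D n e D: add FIRST(D) = { j }.
Union: FIRST(V) = { b, j }.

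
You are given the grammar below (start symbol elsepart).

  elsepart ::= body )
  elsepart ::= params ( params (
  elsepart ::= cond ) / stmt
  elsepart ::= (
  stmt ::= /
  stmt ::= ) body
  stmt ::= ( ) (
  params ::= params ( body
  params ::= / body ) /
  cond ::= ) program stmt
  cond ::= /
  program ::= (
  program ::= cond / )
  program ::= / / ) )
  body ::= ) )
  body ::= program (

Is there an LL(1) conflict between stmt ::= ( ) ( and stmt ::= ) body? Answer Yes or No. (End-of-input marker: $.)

No

FIRST(( ) () = { ( } and FIRST() body) = { ) }.
The FIRST sets are disjoint and neither alternative is nullable — no conflict.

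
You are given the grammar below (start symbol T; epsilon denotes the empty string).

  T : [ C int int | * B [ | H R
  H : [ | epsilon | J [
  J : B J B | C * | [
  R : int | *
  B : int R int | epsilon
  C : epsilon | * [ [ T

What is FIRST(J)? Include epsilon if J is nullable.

From J : B J B: B nullable, take FIRST(B) ∪ FIRST(J) = { *, [, int }.
From J : C *: C nullable, take FIRST(C) ∪ {*} = { * }.
J : [ contributes {[}.
Union: FIRST(J) = { *, [, int }.

{ *, [, int }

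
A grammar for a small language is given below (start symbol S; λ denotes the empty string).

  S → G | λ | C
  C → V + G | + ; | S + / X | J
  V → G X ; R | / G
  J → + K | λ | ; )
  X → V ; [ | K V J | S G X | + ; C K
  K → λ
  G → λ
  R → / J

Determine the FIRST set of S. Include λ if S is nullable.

From S → G: add FIRST(G) = { λ } (including λ since G is nullable).
S → λ contributes λ.
From S → C: add FIRST(C) = { +, /, ;, λ } (including λ since C is nullable).
Union: FIRST(S) = { +, /, ;, λ }.

{ +, /, ;, λ }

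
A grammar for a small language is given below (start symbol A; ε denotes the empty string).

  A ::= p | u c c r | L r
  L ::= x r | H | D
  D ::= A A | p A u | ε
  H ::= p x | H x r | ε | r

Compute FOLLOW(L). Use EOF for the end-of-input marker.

{ r }

In A ::= L r: add FIRST(r) = { r }.
Union: FOLLOW(L) = { r }.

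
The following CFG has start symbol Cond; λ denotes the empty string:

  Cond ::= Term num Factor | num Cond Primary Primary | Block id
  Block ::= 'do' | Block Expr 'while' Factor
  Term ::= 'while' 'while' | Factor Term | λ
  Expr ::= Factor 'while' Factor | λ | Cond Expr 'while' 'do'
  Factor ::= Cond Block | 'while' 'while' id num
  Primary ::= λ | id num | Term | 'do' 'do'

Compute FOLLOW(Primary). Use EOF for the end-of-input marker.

In Cond ::= num Cond Primary Primary: add FIRST(Primary)\{λ} = { 'do', 'while', id, num }.
  Since Primary is nullable, also add FOLLOW(Cond) = { EOF, 'do', 'while', id, num }.
In Cond ::= num Cond Primary Primary: Primary is at the end, add FOLLOW(Cond) = { EOF, 'do', 'while', id, num }.
Union: FOLLOW(Primary) = { EOF, 'do', 'while', id, num }.

{ EOF, 'do', 'while', id, num }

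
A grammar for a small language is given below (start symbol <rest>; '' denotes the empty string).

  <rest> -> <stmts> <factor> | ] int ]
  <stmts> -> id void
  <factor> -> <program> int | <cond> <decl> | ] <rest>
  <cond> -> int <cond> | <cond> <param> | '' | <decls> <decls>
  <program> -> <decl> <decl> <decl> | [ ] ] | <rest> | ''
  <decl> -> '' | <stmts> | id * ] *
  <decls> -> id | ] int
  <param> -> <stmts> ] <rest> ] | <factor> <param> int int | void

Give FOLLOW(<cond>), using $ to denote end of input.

{ $, [, ], id, int, void }

In <factor> -> <cond> <decl>: add FIRST(<decl>)\{''} = { id }.
  Since <decl> is nullable, also add FOLLOW(<factor>) = { $, [, ], id, int, void }.
In <cond> -> int <cond>: <cond> is at the end, add FOLLOW(<cond>) = { $, [, ], id, int, void }.
In <cond> -> <cond> <param>: add FIRST(<param>) = { [, ], id, int, void }.
Union: FOLLOW(<cond>) = { $, [, ], id, int, void }.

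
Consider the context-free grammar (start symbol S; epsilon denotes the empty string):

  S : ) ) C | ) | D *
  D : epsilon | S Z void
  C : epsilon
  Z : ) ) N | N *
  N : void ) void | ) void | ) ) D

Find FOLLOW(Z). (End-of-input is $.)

{ void }

In D : S Z void: add FIRST(void) = { void }.
Union: FOLLOW(Z) = { void }.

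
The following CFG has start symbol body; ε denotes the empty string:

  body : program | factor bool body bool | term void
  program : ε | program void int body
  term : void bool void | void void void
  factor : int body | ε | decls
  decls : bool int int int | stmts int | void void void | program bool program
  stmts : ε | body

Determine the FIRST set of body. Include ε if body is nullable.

From body : program: add FIRST(program) = { void, ε } (including ε since program is nullable).
From body : factor bool body bool: factor nullable, take FIRST(factor) ∪ {bool} = { bool, int, void }.
From body : term void: add FIRST(term) = { void }.
Union: FIRST(body) = { bool, int, void, ε }.

{ bool, int, void, ε }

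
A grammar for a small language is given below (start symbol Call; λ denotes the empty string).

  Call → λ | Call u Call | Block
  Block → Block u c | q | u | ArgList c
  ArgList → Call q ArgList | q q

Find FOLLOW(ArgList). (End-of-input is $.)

In Block → ArgList c: add FIRST(c) = { c }.
In ArgList → Call q ArgList: ArgList is at the end, add FOLLOW(ArgList) = { c }.
Union: FOLLOW(ArgList) = { c }.

{ c }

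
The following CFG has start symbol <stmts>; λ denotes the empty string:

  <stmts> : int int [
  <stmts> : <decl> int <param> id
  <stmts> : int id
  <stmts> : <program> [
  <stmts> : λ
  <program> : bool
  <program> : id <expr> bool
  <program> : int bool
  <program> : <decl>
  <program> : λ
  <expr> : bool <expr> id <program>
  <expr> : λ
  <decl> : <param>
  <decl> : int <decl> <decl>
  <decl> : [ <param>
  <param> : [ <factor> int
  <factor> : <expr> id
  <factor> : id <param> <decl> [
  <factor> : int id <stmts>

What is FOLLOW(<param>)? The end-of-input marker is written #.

{ [, bool, id, int }

In <stmts> : <decl> int <param> id: add FIRST(id) = { id }.
In <decl> : <param>: <param> is at the end, add FOLLOW(<decl>) = { [, bool, id, int }.
In <decl> : [ <param>: <param> is at the end, add FOLLOW(<decl>) = { [, bool, id, int }.
In <factor> : id <param> <decl> [: add FIRST(<decl> [) = { [, int }.
Union: FOLLOW(<param>) = { [, bool, id, int }.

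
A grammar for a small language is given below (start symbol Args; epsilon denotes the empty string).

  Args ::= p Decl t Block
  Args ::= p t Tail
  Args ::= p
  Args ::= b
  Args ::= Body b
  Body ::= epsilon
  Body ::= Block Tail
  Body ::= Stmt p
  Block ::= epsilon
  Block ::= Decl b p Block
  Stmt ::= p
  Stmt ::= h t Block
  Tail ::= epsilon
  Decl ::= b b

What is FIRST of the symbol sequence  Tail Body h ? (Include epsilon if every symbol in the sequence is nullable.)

{ b, h, p }

Add FIRST(Tail)\{epsilon} = {  }; Tail is nullable, continue.
Add FIRST(Body)\{epsilon} = { b, h, p }; Body is nullable, continue.
h is a terminal; add {h} and stop.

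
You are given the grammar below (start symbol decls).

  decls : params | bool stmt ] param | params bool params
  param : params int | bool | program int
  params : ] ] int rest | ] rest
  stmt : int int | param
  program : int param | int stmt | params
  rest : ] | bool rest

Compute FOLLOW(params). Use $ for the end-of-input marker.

In decls : params: params is at the end, add FOLLOW(decls) = { $ }.
In decls : params bool params: add FIRST(bool params) = { bool }.
In decls : params bool params: params is at the end, add FOLLOW(decls) = { $ }.
In param : params int: add FIRST(int) = { int }.
In program : params: params is at the end, add FOLLOW(program) = { int }.
Union: FOLLOW(params) = { $, bool, int }.

{ $, bool, int }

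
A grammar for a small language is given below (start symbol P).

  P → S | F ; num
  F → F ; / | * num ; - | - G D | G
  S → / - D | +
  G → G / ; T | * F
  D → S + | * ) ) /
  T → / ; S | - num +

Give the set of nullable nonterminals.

No nonterminal has an empty production or an RHS whose symbols are all nullable.

{ } (none)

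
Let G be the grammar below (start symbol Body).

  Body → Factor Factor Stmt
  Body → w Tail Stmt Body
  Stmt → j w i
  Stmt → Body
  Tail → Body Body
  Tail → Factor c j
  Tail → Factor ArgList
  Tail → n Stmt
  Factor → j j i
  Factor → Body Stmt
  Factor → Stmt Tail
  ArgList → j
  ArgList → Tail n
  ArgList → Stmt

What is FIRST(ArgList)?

ArgList → j contributes {j}.
From ArgList → Tail n: add FIRST(Tail) = { j, n, w }.
From ArgList → Stmt: add FIRST(Stmt) = { j, w }.
Union: FIRST(ArgList) = { j, n, w }.

{ j, n, w }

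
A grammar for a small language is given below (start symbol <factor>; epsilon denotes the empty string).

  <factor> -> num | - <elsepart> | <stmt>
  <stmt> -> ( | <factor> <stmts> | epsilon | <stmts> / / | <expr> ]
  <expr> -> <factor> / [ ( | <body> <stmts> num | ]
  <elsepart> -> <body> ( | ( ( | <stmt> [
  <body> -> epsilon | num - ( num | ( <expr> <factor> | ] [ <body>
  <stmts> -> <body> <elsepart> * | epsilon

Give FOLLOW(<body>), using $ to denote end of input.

In <expr> -> <body> <stmts> num: add FIRST(<stmts> num) = { (, -, /, [, ], num }.
In <elsepart> -> <body> (: add FIRST(() = { ( }.
In <body> -> ] [ <body>: <body> is at the end, add FOLLOW(<body>) = { (, -, /, [, ], num }.
In <stmts> -> <body> <elsepart> *: add FIRST(<elsepart> *) = { (, -, /, [, ], num }.
Union: FOLLOW(<body>) = { (, -, /, [, ], num }.

{ (, -, /, [, ], num }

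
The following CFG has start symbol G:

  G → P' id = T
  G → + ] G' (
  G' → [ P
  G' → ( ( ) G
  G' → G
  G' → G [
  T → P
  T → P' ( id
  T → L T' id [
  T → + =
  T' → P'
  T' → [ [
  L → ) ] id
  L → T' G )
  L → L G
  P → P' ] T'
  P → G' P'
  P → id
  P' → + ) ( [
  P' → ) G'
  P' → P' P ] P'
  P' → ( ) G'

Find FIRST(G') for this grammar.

G' → [ P contributes {[}.
G' → ( ( ) G contributes {(}.
From G' → G: add FIRST(G) = { (, ), + }.
From G' → G [: add FIRST(G) = { (, ), + }.
Union: FIRST(G') = { (, ), +, [ }.

{ (, ), +, [ }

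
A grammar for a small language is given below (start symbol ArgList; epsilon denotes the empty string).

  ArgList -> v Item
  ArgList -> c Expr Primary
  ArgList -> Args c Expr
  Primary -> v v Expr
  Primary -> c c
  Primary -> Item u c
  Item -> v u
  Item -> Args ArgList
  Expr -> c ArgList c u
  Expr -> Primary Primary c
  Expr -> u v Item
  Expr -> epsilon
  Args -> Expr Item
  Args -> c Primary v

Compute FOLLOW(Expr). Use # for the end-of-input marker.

{ #, c, u, v }

In ArgList -> c Expr Primary: add FIRST(Primary) = { c, u, v }.
In ArgList -> Args c Expr: Expr is at the end, add FOLLOW(ArgList) = { #, c, u, v }.
In Primary -> v v Expr: Expr is at the end, add FOLLOW(Primary) = { #, c, u, v }.
In Args -> Expr Item: add FIRST(Item) = { c, u, v }.
Union: FOLLOW(Expr) = { #, c, u, v }.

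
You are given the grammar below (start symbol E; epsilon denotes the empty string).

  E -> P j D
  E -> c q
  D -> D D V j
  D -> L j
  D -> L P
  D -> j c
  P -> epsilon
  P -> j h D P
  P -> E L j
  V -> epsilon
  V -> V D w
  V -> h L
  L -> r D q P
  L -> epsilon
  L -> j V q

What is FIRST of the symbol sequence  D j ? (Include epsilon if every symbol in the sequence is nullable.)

Add FIRST(D)\{epsilon} = { c, h, j, r, w }; D is nullable, continue.
j is a terminal; add {j} and stop.

{ c, h, j, r, w }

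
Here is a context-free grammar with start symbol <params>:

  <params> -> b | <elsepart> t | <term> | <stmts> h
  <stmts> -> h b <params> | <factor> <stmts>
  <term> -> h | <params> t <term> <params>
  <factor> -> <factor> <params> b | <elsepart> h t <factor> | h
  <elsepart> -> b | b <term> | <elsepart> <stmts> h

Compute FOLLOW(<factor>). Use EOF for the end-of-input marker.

In <stmts> -> <factor> <stmts>: add FIRST(<stmts>) = { b, h }.
In <factor> -> <factor> <params> b: add FIRST(<params> b) = { b, h }.
In <factor> -> <elsepart> h t <factor>: <factor> is at the end, add FOLLOW(<factor>) = { b, h }.
Union: FOLLOW(<factor>) = { b, h }.

{ b, h }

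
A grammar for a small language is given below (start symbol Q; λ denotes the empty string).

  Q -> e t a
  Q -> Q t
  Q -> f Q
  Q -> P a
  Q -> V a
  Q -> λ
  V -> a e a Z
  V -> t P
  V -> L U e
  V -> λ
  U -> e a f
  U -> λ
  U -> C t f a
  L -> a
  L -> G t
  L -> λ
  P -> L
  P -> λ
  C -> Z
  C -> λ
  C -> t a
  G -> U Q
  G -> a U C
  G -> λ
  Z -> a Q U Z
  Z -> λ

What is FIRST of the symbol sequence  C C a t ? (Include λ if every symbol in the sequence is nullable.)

Add FIRST(C)\{λ} = { a, t }; C is nullable, continue.
Add FIRST(C)\{λ} = { a, t }; C is nullable, continue.
a is a terminal; add {a} and stop.

{ a, t }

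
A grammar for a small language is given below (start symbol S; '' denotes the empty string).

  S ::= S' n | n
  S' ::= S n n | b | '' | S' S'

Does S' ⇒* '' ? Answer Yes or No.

Yes

S' has an ''-production, so S' ⇒ ''.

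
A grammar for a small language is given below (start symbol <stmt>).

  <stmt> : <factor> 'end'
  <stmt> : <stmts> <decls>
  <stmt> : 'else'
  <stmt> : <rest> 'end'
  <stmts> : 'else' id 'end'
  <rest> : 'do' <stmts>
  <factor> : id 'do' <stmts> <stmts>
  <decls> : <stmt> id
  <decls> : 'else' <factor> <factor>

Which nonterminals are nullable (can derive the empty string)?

No nonterminal has an empty production or an RHS whose symbols are all nullable.

{ } (none)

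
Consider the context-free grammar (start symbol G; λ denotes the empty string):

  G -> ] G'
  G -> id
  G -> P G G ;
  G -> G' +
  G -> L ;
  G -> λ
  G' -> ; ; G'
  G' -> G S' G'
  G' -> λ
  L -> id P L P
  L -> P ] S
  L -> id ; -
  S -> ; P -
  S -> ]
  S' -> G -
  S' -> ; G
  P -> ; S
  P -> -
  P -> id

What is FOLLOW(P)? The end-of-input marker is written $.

In G -> P G G ;: add FIRST(G G ;) = { +, -, ;, ], id }.
In L -> id P L P: add FIRST(L P) = { -, ;, id }.
In L -> id P L P: P is at the end, add FOLLOW(L) = { -, ;, id }.
In L -> P ] S: add FIRST(] S) = { ] }.
In S -> ; P -: add FIRST(-) = { - }.
Union: FOLLOW(P) = { +, -, ;, ], id }.

{ +, -, ;, ], id }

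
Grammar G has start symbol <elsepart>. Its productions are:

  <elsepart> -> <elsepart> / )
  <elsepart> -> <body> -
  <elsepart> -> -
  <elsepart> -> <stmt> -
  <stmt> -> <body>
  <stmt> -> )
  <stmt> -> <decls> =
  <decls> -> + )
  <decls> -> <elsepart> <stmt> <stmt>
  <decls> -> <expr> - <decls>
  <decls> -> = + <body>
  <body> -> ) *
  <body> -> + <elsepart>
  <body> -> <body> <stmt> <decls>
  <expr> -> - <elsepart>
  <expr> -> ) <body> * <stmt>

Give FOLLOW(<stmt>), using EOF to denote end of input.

{ ), *, +, -, = }

In <elsepart> -> <stmt> -: add FIRST(-) = { - }.
In <decls> -> <elsepart> <stmt> <stmt>: add FIRST(<stmt>) = { ), +, -, = }.
In <decls> -> <elsepart> <stmt> <stmt>: <stmt> is at the end, add FOLLOW(<decls>) = { ), *, +, -, = }.
In <body> -> <body> <stmt> <decls>: add FIRST(<decls>) = { ), +, -, = }.
In <expr> -> ) <body> * <stmt>: <stmt> is at the end, add FOLLOW(<expr>) = { - }.
Union: FOLLOW(<stmt>) = { ), *, +, -, = }.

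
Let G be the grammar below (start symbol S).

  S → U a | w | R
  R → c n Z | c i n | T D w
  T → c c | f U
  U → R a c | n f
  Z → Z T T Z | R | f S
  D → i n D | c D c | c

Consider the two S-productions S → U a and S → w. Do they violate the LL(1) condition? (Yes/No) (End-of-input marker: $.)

No

FIRST(U a) = { c, f, n } and FIRST(w) = { w }.
The FIRST sets are disjoint and neither alternative is nullable — no conflict.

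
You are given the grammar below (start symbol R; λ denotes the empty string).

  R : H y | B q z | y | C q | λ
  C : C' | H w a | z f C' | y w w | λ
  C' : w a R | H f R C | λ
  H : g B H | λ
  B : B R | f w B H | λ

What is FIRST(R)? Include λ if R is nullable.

{ f, g, q, w, y, z, λ }

From R : H y: H nullable, take FIRST(H) ∪ {y} = { g, y }.
From R : B q z: B nullable, take FIRST(B) ∪ {q} = { f, g, q, w, y, z }.
R : y contributes {y}.
From R : C q: C nullable, take FIRST(C) ∪ {q} = { f, g, q, w, y, z }.
R : λ contributes λ.
Union: FIRST(R) = { f, g, q, w, y, z, λ }.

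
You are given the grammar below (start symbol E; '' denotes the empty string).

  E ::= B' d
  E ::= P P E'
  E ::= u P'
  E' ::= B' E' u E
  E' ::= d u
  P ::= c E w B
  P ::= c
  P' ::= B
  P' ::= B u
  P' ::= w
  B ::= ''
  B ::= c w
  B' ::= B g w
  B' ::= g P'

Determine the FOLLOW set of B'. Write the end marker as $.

{ c, d, g }

In E ::= B' d: add FIRST(d) = { d }.
In E' ::= B' E' u E: add FIRST(E' u E) = { c, d, g }.
Union: FOLLOW(B') = { c, d, g }.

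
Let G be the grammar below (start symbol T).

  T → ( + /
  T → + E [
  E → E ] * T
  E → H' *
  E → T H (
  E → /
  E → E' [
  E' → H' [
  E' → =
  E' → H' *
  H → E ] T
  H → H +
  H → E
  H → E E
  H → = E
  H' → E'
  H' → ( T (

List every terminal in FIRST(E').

{ (, = }

From E' → H' [: add FIRST(H') = { (, = }.
E' → = contributes {=}.
From E' → H' *: add FIRST(H') = { (, = }.
Union: FIRST(E') = { (, = }.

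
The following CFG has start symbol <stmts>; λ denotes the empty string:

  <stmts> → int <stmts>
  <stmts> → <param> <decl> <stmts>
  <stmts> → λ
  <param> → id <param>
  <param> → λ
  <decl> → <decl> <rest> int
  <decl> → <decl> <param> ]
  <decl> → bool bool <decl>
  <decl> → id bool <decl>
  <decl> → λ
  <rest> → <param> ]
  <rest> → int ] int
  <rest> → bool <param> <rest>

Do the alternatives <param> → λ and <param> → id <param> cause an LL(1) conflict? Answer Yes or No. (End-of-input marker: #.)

FIRST(λ) = { λ } and FIRST(id <param>) = { id }.
The first alternative is nullable and FOLLOW(<param>) = { #, ], bool, id, int } shares id with FIRST of the second — conflict.

Yes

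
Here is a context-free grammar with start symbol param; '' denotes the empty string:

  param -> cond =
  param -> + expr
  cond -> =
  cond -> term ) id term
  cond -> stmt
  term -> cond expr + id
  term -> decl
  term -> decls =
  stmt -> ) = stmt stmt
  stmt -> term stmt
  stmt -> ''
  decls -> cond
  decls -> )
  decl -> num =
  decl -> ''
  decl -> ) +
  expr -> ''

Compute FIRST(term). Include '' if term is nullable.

{ ), +, =, num, '' }

From term -> cond expr + id: cond, expr nullable, take FIRST(cond) ∪ FIRST(expr) ∪ {+} = { ), +, =, num }.
From term -> decl: add FIRST(decl) = { ), num, '' } (including '' since decl is nullable).
From term -> decls =: decls nullable, take FIRST(decls) ∪ {=} = { ), +, =, num }.
Union: FIRST(term) = { ), +, =, num, '' }.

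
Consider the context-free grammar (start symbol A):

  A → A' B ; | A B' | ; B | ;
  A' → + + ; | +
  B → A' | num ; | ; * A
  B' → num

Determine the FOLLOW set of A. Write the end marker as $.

A is the start symbol, so $ ∈ FOLLOW(A).
In A → A B': add FIRST(B') = { num }.
In B → ; * A: A is at the end, add FOLLOW(B) = { $, ;, num }.
Union: FOLLOW(A) = { $, ;, num }.

{ $, ;, num }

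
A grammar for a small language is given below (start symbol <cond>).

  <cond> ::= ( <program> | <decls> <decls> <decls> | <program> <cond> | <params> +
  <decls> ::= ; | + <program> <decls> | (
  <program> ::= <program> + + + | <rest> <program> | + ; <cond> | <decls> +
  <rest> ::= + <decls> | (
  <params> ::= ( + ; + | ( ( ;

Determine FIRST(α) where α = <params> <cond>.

Add FIRST(<params>) = { ( }; <params> is not nullable, stop.

{ ( }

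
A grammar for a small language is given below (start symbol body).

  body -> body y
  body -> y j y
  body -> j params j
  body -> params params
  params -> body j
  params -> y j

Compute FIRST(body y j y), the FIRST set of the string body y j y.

{ j, y }

Add FIRST(body) = { j, y }; body is not nullable, stop.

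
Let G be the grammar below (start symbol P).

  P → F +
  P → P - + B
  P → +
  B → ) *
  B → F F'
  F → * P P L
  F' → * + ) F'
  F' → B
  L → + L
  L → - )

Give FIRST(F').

F' → * + ) F' contributes {*}.
From F' → B: add FIRST(B) = { ), * }.
Union: FIRST(F') = { ), * }.

{ ), * }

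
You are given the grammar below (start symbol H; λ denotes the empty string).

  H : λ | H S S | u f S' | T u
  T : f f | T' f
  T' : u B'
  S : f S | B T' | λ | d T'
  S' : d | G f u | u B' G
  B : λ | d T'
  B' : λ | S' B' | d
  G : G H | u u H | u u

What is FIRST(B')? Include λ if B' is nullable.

B' : λ contributes λ.
From B' : S' B': add FIRST(S') = { d, u }.
B' : d contributes {d}.
Union: FIRST(B') = { d, u, λ }.

{ d, u, λ }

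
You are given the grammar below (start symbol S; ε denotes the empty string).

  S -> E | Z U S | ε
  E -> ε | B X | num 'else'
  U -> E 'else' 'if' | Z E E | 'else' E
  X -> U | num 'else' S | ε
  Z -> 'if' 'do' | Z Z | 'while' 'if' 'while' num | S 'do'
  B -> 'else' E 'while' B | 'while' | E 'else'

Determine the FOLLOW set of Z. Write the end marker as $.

{ $, 'do', 'else', 'if', 'while', num }

In S -> Z U S: add FIRST(U S) = { 'do', 'else', 'if', 'while', num }.
In U -> Z E E: add FIRST(E E)\{ε} = { 'else', 'while', num }.
  Since E E is nullable, also add FOLLOW(U) = { $, 'do', 'else', 'if', 'while', num }.
In Z -> Z Z: add FIRST(Z) = { 'do', 'else', 'if', 'while', num }.
In Z -> Z Z: Z is at the end, add FOLLOW(Z) = { $, 'do', 'else', 'if', 'while', num }.
Union: FOLLOW(Z) = { $, 'do', 'else', 'if', 'while', num }.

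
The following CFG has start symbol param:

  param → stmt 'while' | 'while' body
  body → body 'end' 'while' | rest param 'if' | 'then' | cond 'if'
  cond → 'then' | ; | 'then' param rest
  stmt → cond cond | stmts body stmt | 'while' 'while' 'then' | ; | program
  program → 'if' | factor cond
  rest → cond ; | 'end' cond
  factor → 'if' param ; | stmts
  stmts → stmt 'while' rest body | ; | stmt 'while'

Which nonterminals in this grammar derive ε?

No nonterminal has an empty production or an RHS whose symbols are all nullable.

{ } (none)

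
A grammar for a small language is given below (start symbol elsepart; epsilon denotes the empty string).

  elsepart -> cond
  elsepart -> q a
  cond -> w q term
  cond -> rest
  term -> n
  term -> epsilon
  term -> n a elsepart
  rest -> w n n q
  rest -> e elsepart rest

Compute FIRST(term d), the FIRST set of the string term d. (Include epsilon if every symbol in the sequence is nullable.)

{ d, n }

Add FIRST(term)\{epsilon} = { n }; term is nullable, continue.
d is a terminal; add {d} and stop.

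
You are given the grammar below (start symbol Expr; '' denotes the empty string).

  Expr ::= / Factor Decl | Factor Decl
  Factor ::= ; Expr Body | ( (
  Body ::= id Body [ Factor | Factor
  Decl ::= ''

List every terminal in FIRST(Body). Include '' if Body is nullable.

{ (, ;, id }

Body ::= id Body [ Factor contributes {id}.
From Body ::= Factor: add FIRST(Factor) = { (, ; }.
Union: FIRST(Body) = { (, ;, id }.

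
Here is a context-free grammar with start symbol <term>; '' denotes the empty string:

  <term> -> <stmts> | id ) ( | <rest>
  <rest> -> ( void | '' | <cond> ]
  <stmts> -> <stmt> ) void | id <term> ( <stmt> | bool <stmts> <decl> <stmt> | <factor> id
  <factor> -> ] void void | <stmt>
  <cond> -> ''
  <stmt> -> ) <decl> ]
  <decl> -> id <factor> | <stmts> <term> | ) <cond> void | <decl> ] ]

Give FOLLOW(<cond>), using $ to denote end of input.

In <rest> -> <cond> ]: add FIRST(]) = { ] }.
In <decl> -> ) <cond> void: add FIRST(void) = { void }.
Union: FOLLOW(<cond>) = { ], void }.

{ ], void }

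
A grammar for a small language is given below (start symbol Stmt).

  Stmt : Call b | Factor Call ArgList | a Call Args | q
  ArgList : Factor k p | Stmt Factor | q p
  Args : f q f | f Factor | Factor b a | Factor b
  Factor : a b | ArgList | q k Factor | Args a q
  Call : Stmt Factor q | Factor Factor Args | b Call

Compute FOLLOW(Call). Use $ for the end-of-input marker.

In Stmt : Call b: add FIRST(b) = { b }.
In Stmt : Factor Call ArgList: add FIRST(ArgList) = { a, b, f, q }.
In Stmt : a Call Args: add FIRST(Args) = { a, b, f, q }.
In Call : b Call: Call is at the end, add FOLLOW(Call) = { a, b, f, q }.
Union: FOLLOW(Call) = { a, b, f, q }.

{ a, b, f, q }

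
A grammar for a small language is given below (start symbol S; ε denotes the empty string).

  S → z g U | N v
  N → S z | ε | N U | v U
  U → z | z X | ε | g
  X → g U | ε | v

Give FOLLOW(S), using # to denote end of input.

S is the start symbol, so # ∈ FOLLOW(S).
In N → S z: add FIRST(z) = { z }.
Union: FOLLOW(S) = { #, z }.

{ #, z }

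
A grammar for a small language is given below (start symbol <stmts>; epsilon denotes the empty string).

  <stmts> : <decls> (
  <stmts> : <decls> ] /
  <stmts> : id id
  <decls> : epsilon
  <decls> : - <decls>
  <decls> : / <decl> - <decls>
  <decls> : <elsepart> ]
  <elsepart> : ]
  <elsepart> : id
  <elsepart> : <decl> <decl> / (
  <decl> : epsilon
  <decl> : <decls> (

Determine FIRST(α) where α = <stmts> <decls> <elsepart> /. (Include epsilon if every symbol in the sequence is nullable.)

{ (, -, /, ], id }

Add FIRST(<stmts>) = { (, -, /, ], id }; <stmts> is not nullable, stop.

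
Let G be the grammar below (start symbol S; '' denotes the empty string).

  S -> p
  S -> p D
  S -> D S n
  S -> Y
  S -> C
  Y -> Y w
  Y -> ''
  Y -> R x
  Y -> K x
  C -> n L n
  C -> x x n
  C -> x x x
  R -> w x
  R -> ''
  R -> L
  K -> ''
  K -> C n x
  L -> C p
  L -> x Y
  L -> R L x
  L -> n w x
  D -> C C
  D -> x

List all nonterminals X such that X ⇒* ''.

{ K, R, S, Y }

Directly nullable (have an ''-production): Y, R, K.
S -> Y with every symbol nullable, so S is nullable.
No other nonterminal has a production whose RHS symbols are all nullable.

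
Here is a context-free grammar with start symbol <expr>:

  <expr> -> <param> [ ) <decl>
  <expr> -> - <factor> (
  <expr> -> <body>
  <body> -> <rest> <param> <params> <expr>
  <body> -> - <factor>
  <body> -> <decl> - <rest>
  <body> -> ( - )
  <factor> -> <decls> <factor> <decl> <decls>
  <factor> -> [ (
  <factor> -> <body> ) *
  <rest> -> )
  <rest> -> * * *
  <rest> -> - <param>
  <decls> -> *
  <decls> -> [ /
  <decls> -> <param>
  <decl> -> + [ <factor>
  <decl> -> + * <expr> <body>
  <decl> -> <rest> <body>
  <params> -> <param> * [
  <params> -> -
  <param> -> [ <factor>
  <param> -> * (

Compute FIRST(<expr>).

{ (, ), *, +, -, [ }

From <expr> -> <param> [ ) <decl>: add FIRST(<param>) = { *, [ }.
<expr> -> - <factor> ( contributes {-}.
From <expr> -> <body>: add FIRST(<body>) = { (, ), *, +, - }.
Union: FIRST(<expr>) = { (, ), *, +, -, [ }.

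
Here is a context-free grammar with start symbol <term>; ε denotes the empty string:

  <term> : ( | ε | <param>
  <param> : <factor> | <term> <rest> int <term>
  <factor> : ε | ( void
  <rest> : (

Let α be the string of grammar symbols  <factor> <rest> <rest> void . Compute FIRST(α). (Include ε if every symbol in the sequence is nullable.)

Add FIRST(<factor>)\{ε} = { ( }; <factor> is nullable, continue.
Add FIRST(<rest>) = { ( }; <rest> is not nullable, stop.

{ ( }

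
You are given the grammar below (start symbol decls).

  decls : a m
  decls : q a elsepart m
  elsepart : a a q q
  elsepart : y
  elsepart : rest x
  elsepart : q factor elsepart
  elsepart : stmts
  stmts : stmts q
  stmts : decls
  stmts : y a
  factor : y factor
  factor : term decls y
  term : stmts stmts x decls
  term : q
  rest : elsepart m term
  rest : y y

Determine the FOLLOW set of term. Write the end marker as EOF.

In factor : term decls y: add FIRST(decls y) = { a, q }.
In rest : elsepart m term: term is at the end, add FOLLOW(rest) = { x }.
Union: FOLLOW(term) = { a, q, x }.

{ a, q, x }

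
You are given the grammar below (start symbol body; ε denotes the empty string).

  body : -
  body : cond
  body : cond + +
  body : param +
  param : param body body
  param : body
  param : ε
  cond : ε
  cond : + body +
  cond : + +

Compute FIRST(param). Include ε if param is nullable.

From param : param body body: param, body, body nullable, take FIRST(param) ∪ FIRST(body) ∪ FIRST(body) = { +, - }; also ε since the whole RHS is nullable.
From param : body: add FIRST(body) = { +, -, ε } (including ε since body is nullable).
param : ε contributes ε.
Union: FIRST(param) = { +, -, ε }.

{ +, -, ε }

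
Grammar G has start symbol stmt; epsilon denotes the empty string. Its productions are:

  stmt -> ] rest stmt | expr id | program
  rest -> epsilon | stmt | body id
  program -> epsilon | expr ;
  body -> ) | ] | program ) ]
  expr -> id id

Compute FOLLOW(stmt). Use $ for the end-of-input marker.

stmt is the start symbol, so $ ∈ FOLLOW(stmt).
In stmt -> ] rest stmt: stmt is at the end, add FOLLOW(stmt) = { $, ], id }.
In rest -> stmt: stmt is at the end, add FOLLOW(rest) = { $, ], id }.
Union: FOLLOW(stmt) = { $, ], id }.

{ $, ], id }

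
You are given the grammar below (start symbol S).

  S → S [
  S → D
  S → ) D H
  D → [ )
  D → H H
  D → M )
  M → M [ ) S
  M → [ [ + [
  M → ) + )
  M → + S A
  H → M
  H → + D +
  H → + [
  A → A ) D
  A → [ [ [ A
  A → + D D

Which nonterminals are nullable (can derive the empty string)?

No nonterminal has an empty production or an RHS whose symbols are all nullable.

{ } (none)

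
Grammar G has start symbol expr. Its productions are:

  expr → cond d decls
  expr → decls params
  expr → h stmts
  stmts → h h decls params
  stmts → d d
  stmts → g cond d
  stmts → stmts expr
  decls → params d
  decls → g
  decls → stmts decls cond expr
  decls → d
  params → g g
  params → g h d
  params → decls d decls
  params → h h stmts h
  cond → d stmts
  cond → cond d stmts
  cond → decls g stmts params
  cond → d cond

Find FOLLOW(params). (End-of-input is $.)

In expr → decls params: params is at the end, add FOLLOW(expr) = { $, d, g, h }.
In stmts → h h decls params: params is at the end, add FOLLOW(stmts) = { $, d, g, h }.
In decls → params d: add FIRST(d) = { d }.
In cond → decls g stmts params: params is at the end, add FOLLOW(cond) = { d, g, h }.
Union: FOLLOW(params) = { $, d, g, h }.

{ $, d, g, h }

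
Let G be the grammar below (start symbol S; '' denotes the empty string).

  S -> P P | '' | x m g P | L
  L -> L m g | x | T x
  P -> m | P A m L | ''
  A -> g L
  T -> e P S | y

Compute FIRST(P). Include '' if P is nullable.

{ g, m, '' }

P -> m contributes {m}.
From P -> P A m L: P nullable, take FIRST(P) ∪ FIRST(A) = { g, m }.
P -> '' contributes ''.
Union: FIRST(P) = { g, m, '' }.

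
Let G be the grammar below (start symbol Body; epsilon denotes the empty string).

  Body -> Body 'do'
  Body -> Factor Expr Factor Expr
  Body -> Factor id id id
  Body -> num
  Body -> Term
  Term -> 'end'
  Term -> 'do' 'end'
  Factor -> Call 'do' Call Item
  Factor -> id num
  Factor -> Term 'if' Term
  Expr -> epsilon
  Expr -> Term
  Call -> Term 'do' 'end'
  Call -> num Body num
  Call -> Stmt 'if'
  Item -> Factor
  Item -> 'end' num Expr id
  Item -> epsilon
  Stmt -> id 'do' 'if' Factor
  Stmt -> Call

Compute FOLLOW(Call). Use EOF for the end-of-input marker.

In Factor -> Call 'do' Call Item: add FIRST('do' Call Item) = { 'do' }.
In Factor -> Call 'do' Call Item: add FIRST(Item)\{epsilon} = { 'do', 'end', id, num }.
  Since Item is nullable, also add FOLLOW(Factor) = { EOF, 'do', 'end', 'if', id, num }.
In Stmt -> Call: Call is at the end, add FOLLOW(Stmt) = { 'if' }.
Union: FOLLOW(Call) = { EOF, 'do', 'end', 'if', id, num }.

{ EOF, 'do', 'end', 'if', id, num }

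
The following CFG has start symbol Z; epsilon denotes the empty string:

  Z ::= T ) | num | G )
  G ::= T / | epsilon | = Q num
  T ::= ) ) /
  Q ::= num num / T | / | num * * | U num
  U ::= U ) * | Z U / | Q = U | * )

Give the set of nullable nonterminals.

{ G }

Directly nullable (have an epsilon-production): G.
No other nonterminal has a production whose RHS symbols are all nullable.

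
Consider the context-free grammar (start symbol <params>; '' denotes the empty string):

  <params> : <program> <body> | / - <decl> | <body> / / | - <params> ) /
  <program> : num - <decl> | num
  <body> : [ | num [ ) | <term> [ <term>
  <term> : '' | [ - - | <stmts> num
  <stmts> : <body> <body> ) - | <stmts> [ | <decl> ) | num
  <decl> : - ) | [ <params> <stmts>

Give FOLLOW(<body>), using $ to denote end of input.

In <params> : <program> <body>: <body> is at the end, add FOLLOW(<params>) = { $, ), -, [, num }.
In <params> : <body> / /: add FIRST(/ /) = { / }.
In <stmts> : <body> <body> ) -: add FIRST(<body> ) -) = { -, [, num }.
In <stmts> : <body> <body> ) -: add FIRST() -) = { ) }.
Union: FOLLOW(<body>) = { $, ), -, /, [, num }.

{ $, ), -, /, [, num }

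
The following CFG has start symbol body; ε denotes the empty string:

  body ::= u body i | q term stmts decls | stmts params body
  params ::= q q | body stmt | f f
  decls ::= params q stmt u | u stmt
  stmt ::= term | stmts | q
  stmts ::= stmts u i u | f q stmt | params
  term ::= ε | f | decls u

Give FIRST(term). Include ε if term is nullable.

term ::= ε contributes ε.
term ::= f contributes {f}.
From term ::= decls u: add FIRST(decls) = { f, q, u }.
Union: FIRST(term) = { f, q, u, ε }.

{ f, q, u, ε }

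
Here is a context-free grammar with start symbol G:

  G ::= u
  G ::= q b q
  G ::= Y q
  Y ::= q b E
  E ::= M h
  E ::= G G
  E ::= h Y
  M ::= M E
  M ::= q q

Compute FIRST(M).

{ q }

From M ::= M E: add FIRST(M) = { q }.
M ::= q q contributes {q}.
Union: FIRST(M) = { q }.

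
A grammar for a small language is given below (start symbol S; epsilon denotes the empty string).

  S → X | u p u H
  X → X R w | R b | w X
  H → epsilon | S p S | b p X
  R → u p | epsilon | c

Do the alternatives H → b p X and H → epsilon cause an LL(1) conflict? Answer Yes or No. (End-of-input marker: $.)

FIRST(b p X) = { b } and FIRST(epsilon) = { epsilon }.
The second is nullable but FOLLOW(H) = { $, p } is disjoint from FIRST of the first.

No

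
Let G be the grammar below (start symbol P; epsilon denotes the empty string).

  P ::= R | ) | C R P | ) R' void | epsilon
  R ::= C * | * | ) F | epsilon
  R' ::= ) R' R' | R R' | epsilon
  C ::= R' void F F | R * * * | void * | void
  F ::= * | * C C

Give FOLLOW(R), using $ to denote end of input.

{ $, ), *, void }

In P ::= R: R is at the end, add FOLLOW(P) = { $ }.
In P ::= C R P: add FIRST(P)\{epsilon} = { ), *, void }.
  Since P is nullable, also add FOLLOW(P) = { $ }.
In R' ::= R R': add FIRST(R')\{epsilon} = { ), *, void }.
  Since R' is nullable, also add FOLLOW(R') = { ), *, void }.
In C ::= R * * *: add FIRST(* * *) = { * }.
Union: FOLLOW(R) = { $, ), *, void }.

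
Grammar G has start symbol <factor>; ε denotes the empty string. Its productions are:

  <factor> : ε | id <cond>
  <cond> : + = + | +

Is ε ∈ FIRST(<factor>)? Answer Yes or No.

Yes

<factor> has an ε-production, so <factor> ⇒ ε.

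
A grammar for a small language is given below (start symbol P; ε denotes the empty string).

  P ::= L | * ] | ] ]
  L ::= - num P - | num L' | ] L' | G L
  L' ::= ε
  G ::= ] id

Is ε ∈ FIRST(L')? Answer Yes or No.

L' has an ε-production, so L' ⇒ ε.

Yes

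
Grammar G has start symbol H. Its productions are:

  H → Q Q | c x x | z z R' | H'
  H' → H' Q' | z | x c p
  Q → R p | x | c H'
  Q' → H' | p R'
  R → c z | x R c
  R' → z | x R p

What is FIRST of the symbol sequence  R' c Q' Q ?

{ x, z }

Add FIRST(R') = { x, z }; R' is not nullable, stop.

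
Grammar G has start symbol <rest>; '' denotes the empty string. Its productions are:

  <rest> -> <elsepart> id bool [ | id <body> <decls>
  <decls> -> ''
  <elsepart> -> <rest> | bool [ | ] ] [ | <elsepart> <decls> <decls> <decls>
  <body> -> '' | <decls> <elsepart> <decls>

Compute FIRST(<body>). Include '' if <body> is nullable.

<body> -> '' contributes ''.
From <body> -> <decls> <elsepart> <decls>: <decls> nullable, take FIRST(<decls>) ∪ FIRST(<elsepart>) = { ], bool, id }.
Union: FIRST(<body>) = { ], bool, id, '' }.

{ ], bool, id, '' }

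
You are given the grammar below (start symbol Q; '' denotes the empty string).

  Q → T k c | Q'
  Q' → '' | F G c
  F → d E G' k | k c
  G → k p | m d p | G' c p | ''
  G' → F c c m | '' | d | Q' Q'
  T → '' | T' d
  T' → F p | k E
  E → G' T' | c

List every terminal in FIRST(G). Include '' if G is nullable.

G → k p contributes {k}.
G → m d p contributes {m}.
From G → G' c p: G' nullable, take FIRST(G') ∪ {c} = { c, d, k }.
G → '' contributes ''.
Union: FIRST(G) = { c, d, k, m, '' }.

{ c, d, k, m, '' }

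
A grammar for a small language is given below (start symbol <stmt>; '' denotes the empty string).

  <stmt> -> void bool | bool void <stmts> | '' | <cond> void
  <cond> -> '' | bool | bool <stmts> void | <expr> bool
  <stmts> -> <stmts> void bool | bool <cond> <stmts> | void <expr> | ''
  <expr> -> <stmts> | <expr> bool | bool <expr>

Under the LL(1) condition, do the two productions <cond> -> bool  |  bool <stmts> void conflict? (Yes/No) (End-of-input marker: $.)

FIRST(bool) = { bool } and FIRST(bool <stmts> void) = { bool }.
Both contain bool, so the two alternatives are not disjoint — LL(1) conflict.

Yes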